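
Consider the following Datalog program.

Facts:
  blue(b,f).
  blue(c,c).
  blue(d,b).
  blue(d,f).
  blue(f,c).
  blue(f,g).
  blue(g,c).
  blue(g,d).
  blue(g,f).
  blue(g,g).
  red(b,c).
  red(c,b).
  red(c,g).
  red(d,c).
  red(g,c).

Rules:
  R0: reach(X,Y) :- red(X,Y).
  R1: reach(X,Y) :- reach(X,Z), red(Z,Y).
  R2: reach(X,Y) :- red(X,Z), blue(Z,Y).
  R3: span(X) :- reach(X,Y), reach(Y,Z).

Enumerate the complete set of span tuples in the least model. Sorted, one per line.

span(b)
span(c)
span(d)
span(g)

round 1: derive reach(b,c) via R0 from red(b,c)
round 1: derive reach(c,b) via R0 from red(c,b)
round 1: derive reach(c,g) via R0 from red(c,g)
round 1: derive reach(d,c) via R0 from red(d,c)
round 1: derive reach(g,c) via R0 from red(g,c)
round 1: derive reach(c,c) via R2 from red(c,g), blue(g,c)
round 1: derive reach(c,d) via R2 from red(c,g), blue(g,d)
round 1: derive reach(c,f) via R2 from red(c,b), blue(b,f)
round 2: derive reach(b,b) via R1 from reach(b,c), red(c,b)
round 2: derive reach(b,g) via R1 from reach(b,c), red(c,g)
round 2: derive reach(d,b) via R1 from reach(d,c), red(c,b)
round 2: derive reach(d,g) via R1 from reach(d,c), red(c,g)
round 2: derive reach(g,b) via R1 from reach(g,c), red(c,b)
round 2: derive reach(g,g) via R1 from reach(g,c), red(c,g)
round 2: derive span(b) via R3 from reach(b,c), reach(c,b)
round 2: derive span(c) via R3 from reach(c,b), reach(b,c)
round 2: derive span(d) via R3 from reach(d,c), reach(c,b)
round 2: derive span(g) via R3 from reach(g,c), reach(c,b)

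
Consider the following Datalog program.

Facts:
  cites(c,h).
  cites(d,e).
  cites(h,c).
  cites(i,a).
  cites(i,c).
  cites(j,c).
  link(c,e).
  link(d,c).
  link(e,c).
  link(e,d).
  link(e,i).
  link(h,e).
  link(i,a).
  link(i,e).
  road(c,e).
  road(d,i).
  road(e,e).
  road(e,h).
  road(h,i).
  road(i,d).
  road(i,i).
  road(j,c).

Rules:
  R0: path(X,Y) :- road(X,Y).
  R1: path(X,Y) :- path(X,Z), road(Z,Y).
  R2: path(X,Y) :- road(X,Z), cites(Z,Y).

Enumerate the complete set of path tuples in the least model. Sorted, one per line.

path(c,d)
path(c,e)
path(c,h)
path(c,i)
path(d,a)
path(d,c)
path(d,d)
path(d,e)
path(d,h)
path(d,i)
path(e,c)
path(e,d)
path(e,e)
path(e,h)
path(e,i)
path(h,a)
path(h,c)
path(h,d)
path(h,e)
path(h,h)
path(h,i)
path(i,a)
path(i,c)
path(i,d)
path(i,e)
path(i,h)
path(i,i)
path(j,c)
path(j,d)
path(j,e)
path(j,h)
path(j,i)

round 1: derive path(c,e) via R0 from road(c,e)
round 1: derive path(d,i) via R0 from road(d,i)
round 1: derive path(e,e) via R0 from road(e,e)
round 1: derive path(e,h) via R0 from road(e,h)
round 1: derive path(h,i) via R0 from road(h,i)
round 1: derive path(i,d) via R0 from road(i,d)
round 1: derive path(i,i) via R0 from road(i,i)
round 1: derive path(j,c) via R0 from road(j,c)
round 1: derive path(d,a) via R2 from road(d,i), cites(i,a)
round 1: derive path(d,c) via R2 from road(d,i), cites(i,c)
round 1: derive path(e,c) via R2 from road(e,h), cites(h,c)
round 1: derive path(h,a) via R2 from road(h,i), cites(i,a)
round 1: derive path(h,c) via R2 from road(h,i), cites(i,c)
round 1: derive path(i,a) via R2 from road(i,i), cites(i,a)
round 1: derive path(i,c) via R2 from road(i,i), cites(i,c)
round 1: derive path(i,e) via R2 from road(i,d), cites(d,e)
round 1: derive path(j,h) via R2 from road(j,c), cites(c,h)
round 2: derive path(c,h) via R1 from path(c,e), road(e,h)
round 2: derive path(d,d) via R1 from path(d,i), road(i,d)
round 2: derive path(d,e) via R1 from path(d,c), road(c,e)
round 2: derive path(e,i) via R1 from path(e,h), road(h,i)
round 2: derive path(h,d) via R1 from path(h,i), road(i,d)
round 2: derive path(h,e) via R1 from path(h,c), road(c,e)
round 2: derive path(i,h) via R1 from path(i,e), road(e,h)
round 2: derive path(j,e) via R1 from path(j,c), road(c,e)
round 2: derive path(j,i) via R1 from path(j,h), road(h,i)
round 3: derive path(c,i) via R1 from path(c,h), road(h,i)
round 3: derive path(d,h) via R1 from path(d,e), road(e,h)
round 3: derive path(e,d) via R1 from path(e,i), road(i,d)
round 3: derive path(h,h) via R1 from path(h,e), road(e,h)
round 3: derive path(j,d) via R1 from path(j,i), road(i,d)
round 4: derive path(c,d) via R1 from path(c,i), road(i,d)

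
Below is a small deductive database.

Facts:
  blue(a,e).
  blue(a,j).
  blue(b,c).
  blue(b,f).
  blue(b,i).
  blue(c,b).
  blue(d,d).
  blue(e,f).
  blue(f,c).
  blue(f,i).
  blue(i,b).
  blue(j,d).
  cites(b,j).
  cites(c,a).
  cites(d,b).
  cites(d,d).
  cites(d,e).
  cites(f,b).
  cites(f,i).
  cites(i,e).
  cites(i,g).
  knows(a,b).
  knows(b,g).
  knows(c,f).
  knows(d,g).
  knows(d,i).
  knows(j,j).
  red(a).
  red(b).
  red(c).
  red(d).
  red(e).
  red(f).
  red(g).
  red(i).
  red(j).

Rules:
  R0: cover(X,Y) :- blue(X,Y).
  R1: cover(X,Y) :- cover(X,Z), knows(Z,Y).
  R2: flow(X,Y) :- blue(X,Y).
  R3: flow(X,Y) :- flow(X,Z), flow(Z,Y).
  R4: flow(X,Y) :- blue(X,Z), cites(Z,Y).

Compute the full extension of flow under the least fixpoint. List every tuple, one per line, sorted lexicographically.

flow(a,a)
flow(a,b)
flow(a,c)
flow(a,d)
flow(a,e)
flow(a,f)
flow(a,g)
flow(a,i)
flow(a,j)
flow(b,a)
flow(b,b)
flow(b,c)
flow(b,d)
flow(b,e)
flow(b,f)
flow(b,g)
flow(b,i)
flow(b,j)
flow(c,a)
flow(c,b)
flow(c,c)
flow(c,d)
flow(c,e)
flow(c,f)
flow(c,g)
flow(c,i)
flow(c,j)
flow(d,a)
flow(d,b)
flow(d,c)
flow(d,d)
flow(d,e)
flow(d,f)
flow(d,g)
flow(d,i)
flow(d,j)
flow(e,a)
flow(e,b)
flow(e,c)
flow(e,d)
flow(e,e)
flow(e,f)
flow(e,g)
flow(e,i)
flow(e,j)
flow(f,a)
flow(f,b)
flow(f,c)
flow(f,d)
flow(f,e)
flow(f,f)
flow(f,g)
flow(f,i)
flow(f,j)
flow(i,a)
flow(i,b)
flow(i,c)
flow(i,d)
flow(i,e)
flow(i,f)
flow(i,g)
flow(i,i)
flow(i,j)
flow(j,a)
flow(j,b)
flow(j,c)
flow(j,d)
flow(j,e)
flow(j,f)
flow(j,g)
flow(j,i)
flow(j,j)

round 1: derive flow(a,e) via R2 from blue(a,e)
round 1: derive flow(a,j) via R2 from blue(a,j)
round 1: derive flow(b,c) via R2 from blue(b,c)
round 1: derive flow(b,f) via R2 from blue(b,f)
round 1: derive flow(b,i) via R2 from blue(b,i)
round 1: derive flow(c,b) via R2 from blue(c,b)
round 1: derive flow(d,d) via R2 from blue(d,d)
round 1: derive flow(e,f) via R2 from blue(e,f)
round 1: derive flow(f,c) via R2 from blue(f,c)
round 1: derive flow(f,i) via R2 from blue(f,i)
round 1: derive flow(i,b) via R2 from blue(i,b)
round 1: derive flow(j,d) via R2 from blue(j,d)
round 1: derive flow(b,a) via R4 from blue(b,c), cites(c,a)
round 1: derive flow(b,b) via R4 from blue(b,f), cites(f,b)
round 1: derive flow(b,e) via R4 from blue(b,i), cites(i,e)
round 1: derive flow(b,g) via R4 from blue(b,i), cites(i,g)
round 1: derive flow(c,j) via R4 from blue(c,b), cites(b,j)
round 1: derive flow(d,b) via R4 from blue(d,d), cites(d,b)
round 1: derive flow(d,e) via R4 from blue(d,d), cites(d,e)
round 1: derive flow(e,b) via R4 from blue(e,f), cites(f,b)
round 1: derive flow(e,i) via R4 from blue(e,f), cites(f,i)
round 1: derive flow(f,a) via R4 from blue(f,c), cites(c,a)
round 1: derive flow(f,e) via R4 from blue(f,i), cites(i,e)
round 1: derive flow(f,g) via R4 from blue(f,i), cites(i,g)
round 1: derive flow(i,j) via R4 from blue(i,b), cites(b,j)
round 1: derive flow(j,b) via R4 from blue(j,d), cites(d,b)
round 1: derive flow(j,e) via R4 from blue(j,d), cites(d,e)
round 2: derive flow(a,b) via R3 from flow(a,e), flow(e,b)
round 2: derive flow(a,d) via R3 from flow(a,j), flow(j,d)
round 2: derive flow(a,f) via R3 from flow(a,e), flow(e,f)
round 2: derive flow(a,i) via R3 from flow(a,e), flow(e,i)
round 2: derive flow(b,j) via R3 from flow(b,a), flow(a,j)
round 2: derive flow(c,a) via R3 from flow(c,b), flow(b,a)
round 2: derive flow(c,c) via R3 from flow(c,b), flow(b,c)
round 2: derive flow(c,d) via R3 from flow(c,j), flow(j,d)
round 2: derive flow(c,e) via R3 from flow(c,b), flow(b,e)
round 2: derive flow(c,f) via R3 from flow(c,b), flow(b,f)
round 2: derive flow(c,g) via R3 from flow(c,b), flow(b,g)
round 2: derive flow(c,i) via R3 from flow(c,b), flow(b,i)
round 2: derive flow(d,a) via R3 from flow(d,b), flow(b,a)
round 2: derive flow(d,c) via R3 from flow(d,b), flow(b,c)
round 2: derive flow(d,f) via R3 from flow(d,b), flow(b,f)
round 2: derive flow(d,g) via R3 from flow(d,b), flow(b,g)
round 2: derive flow(d,i) via R3 from flow(d,b), flow(b,i)
round 2: derive flow(e,a) via R3 from flow(e,b), flow(b,a)
round 2: derive flow(e,c) via R3 from flow(e,b), flow(b,c)
round 2: derive flow(e,e) via R3 from flow(e,b), flow(b,e)
round 2: derive flow(e,g) via R3 from flow(e,b), flow(b,g)
round 2: derive flow(e,j) via R3 from flow(e,i), flow(i,j)
round 2: derive flow(f,b) via R3 from flow(f,c), flow(c,b)
round 2: derive flow(f,f) via R3 from flow(f,e), flow(e,f)
round 2: derive flow(f,j) via R3 from flow(f,a), flow(a,j)
round 2: derive flow(i,a) via R3 from flow(i,b), flow(b,a)
round 2: derive flow(i,c) via R3 from flow(i,b), flow(b,c)
round 2: derive flow(i,d) via R3 from flow(i,j), flow(j,d)
round 2: derive flow(i,e) via R3 from flow(i,b), flow(b,e)
round 2: derive flow(i,f) via R3 from flow(i,b), flow(b,f)
round 2: derive flow(i,g) via R3 from flow(i,b), flow(b,g)
round 2: derive flow(i,i) via R3 from flow(i,b), flow(b,i)
round 2: derive flow(j,a) via R3 from flow(j,b), flow(b,a)
round 2: derive flow(j,c) via R3 from flow(j,b), flow(b,c)
round 2: derive flow(j,f) via R3 from flow(j,b), flow(b,f)
round 2: derive flow(j,g) via R3 from flow(j,b), flow(b,g)
round 2: derive flow(j,i) via R3 from flow(j,b), flow(b,i)
round 3: derive flow(a,a) via R3 from flow(a,b), flow(b,a)
round 3: derive flow(a,c) via R3 from flow(a,b), flow(b,c)
round 3: derive flow(a,g) via R3 from flow(a,b), flow(b,g)
round 3: derive flow(b,d) via R3 from flow(b,a), flow(a,d)
round 3: derive flow(d,j) via R3 from flow(d,a), flow(a,j)
round 3: derive flow(e,d) via R3 from flow(e,a), flow(a,d)
round 3: derive flow(f,d) via R3 from flow(f,a), flow(a,d)
round 3: derive flow(j,j) via R3 from flow(j,a), flow(a,j)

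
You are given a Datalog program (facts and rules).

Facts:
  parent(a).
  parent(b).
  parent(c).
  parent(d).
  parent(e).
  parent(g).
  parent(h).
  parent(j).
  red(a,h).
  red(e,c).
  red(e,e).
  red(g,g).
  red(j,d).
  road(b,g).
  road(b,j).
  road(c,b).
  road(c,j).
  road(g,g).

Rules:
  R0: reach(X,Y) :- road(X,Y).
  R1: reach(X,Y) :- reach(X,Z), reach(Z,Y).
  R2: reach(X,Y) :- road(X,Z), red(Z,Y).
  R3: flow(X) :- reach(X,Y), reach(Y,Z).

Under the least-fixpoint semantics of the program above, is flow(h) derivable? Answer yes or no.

round 1: derive reach(b,g) via R0 from road(b,g)
round 1: derive reach(b,j) via R0 from road(b,j)
round 1: derive reach(c,b) via R0 from road(c,b)
round 1: derive reach(c,j) via R0 from road(c,j)
round 1: derive reach(g,g) via R0 from road(g,g)
round 1: derive reach(b,d) via R2 from road(b,j), red(j,d)
round 1: derive reach(c,d) via R2 from road(c,j), red(j,d)
round 2: derive reach(c,g) via R1 from reach(c,b), reach(b,g)
round 2: derive flow(b) via R3 from reach(b,g), reach(g,g)
round 2: derive flow(c) via R3 from reach(c,b), reach(b,d)
round 2: derive flow(g) via R3 from reach(g,g), reach(g,g)

no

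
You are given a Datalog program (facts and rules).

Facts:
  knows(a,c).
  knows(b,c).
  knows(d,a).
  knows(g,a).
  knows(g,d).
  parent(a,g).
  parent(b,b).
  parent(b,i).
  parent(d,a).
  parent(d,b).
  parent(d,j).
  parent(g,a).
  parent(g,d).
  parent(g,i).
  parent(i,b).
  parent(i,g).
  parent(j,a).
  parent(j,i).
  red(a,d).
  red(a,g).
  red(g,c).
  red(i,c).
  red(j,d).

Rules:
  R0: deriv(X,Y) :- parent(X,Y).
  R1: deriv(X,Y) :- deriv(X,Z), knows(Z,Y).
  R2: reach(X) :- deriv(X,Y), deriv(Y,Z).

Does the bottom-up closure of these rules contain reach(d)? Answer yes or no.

yes

round 1: derive deriv(a,g) via R0 from parent(a,g)
round 1: derive deriv(b,b) via R0 from parent(b,b)
round 1: derive deriv(b,i) via R0 from parent(b,i)
round 1: derive deriv(d,a) via R0 from parent(d,a)
round 1: derive deriv(d,b) via R0 from parent(d,b)
round 1: derive deriv(d,j) via R0 from parent(d,j)
round 1: derive deriv(g,a) via R0 from parent(g,a)
round 1: derive deriv(g,d) via R0 from parent(g,d)
round 1: derive deriv(g,i) via R0 from parent(g,i)
round 1: derive deriv(i,b) via R0 from parent(i,b)
round 1: derive deriv(i,g) via R0 from parent(i,g)
round 1: derive deriv(j,a) via R0 from parent(j,a)
round 1: derive deriv(j,i) via R0 from parent(j,i)
round 2: derive deriv(a,a) via R1 from deriv(a,g), knows(g,a)
round 2: derive deriv(a,d) via R1 from deriv(a,g), knows(g,d)
round 2: derive deriv(b,c) via R1 from deriv(b,b), knows(b,c)
round 2: derive deriv(d,c) via R1 from deriv(d,a), knows(a,c)
round 2: derive deriv(g,c) via R1 from deriv(g,a), knows(a,c)
round 2: derive deriv(i,a) via R1 from deriv(i,g), knows(g,a)
round 2: derive deriv(i,c) via R1 from deriv(i,b), knows(b,c)
round 2: derive deriv(i,d) via R1 from deriv(i,g), knows(g,d)
round 2: derive deriv(j,c) via R1 from deriv(j,a), knows(a,c)
round 2: derive reach(a) via R2 from deriv(a,g), deriv(g,a)
round 2: derive reach(b) via R2 from deriv(b,b), deriv(b,b)
round 2: derive reach(d) via R2 from deriv(d,a), deriv(a,g)
round 2: derive reach(g) via R2 from deriv(g,a), deriv(a,g)
round 2: derive reach(i) via R2 from deriv(i,b), deriv(b,b)
round 2: derive reach(j) via R2 from deriv(j,a), deriv(a,g)
round 3: derive deriv(a,c) via R1 from deriv(a,a), knows(a,c)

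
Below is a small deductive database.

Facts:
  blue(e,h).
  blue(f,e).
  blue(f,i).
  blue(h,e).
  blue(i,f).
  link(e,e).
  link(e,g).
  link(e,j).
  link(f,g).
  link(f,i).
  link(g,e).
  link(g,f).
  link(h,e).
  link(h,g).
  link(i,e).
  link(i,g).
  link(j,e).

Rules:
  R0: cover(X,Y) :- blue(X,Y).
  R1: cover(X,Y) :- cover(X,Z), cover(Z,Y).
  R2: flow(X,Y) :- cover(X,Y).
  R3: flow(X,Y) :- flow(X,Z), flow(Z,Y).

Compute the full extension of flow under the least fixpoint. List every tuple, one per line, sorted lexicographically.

round 1: derive cover(e,h) via R0 from blue(e,h)
round 1: derive cover(f,e) via R0 from blue(f,e)
round 1: derive cover(f,i) via R0 from blue(f,i)
round 1: derive cover(h,e) via R0 from blue(h,e)
round 1: derive cover(i,f) via R0 from blue(i,f)
round 2: derive cover(e,e) via R1 from cover(e,h), cover(h,e)
round 2: derive cover(f,f) via R1 from cover(f,i), cover(i,f)
round 2: derive cover(f,h) via R1 from cover(f,e), cover(e,h)
round 2: derive cover(h,h) via R1 from cover(h,e), cover(e,h)
round 2: derive cover(i,e) via R1 from cover(i,f), cover(f,e)
round 2: derive cover(i,i) via R1 from cover(i,f), cover(f,i)
round 2: derive flow(e,h) via R2 from cover(e,h)
round 2: derive flow(f,e) via R2 from cover(f,e)
round 2: derive flow(f,i) via R2 from cover(f,i)
round 2: derive flow(h,e) via R2 from cover(h,e)
round 2: derive flow(i,f) via R2 from cover(i,f)
round 3: derive cover(i,h) via R1 from cover(i,e), cover(e,h)
round 3: derive flow(e,e) via R2 from cover(e,e)
round 3: derive flow(f,f) via R2 from cover(f,f)
round 3: derive flow(f,h) via R2 from cover(f,h)
round 3: derive flow(h,h) via R2 from cover(h,h)
round 3: derive flow(i,e) via R2 from cover(i,e)
round 3: derive flow(i,i) via R2 from cover(i,i)
round 4: derive flow(i,h) via R2 from cover(i,h)

flow(e,e)
flow(e,h)
flow(f,e)
flow(f,f)
flow(f,h)
flow(f,i)
flow(h,e)
flow(h,h)
flow(i,e)
flow(i,f)
flow(i,h)
flow(i,i)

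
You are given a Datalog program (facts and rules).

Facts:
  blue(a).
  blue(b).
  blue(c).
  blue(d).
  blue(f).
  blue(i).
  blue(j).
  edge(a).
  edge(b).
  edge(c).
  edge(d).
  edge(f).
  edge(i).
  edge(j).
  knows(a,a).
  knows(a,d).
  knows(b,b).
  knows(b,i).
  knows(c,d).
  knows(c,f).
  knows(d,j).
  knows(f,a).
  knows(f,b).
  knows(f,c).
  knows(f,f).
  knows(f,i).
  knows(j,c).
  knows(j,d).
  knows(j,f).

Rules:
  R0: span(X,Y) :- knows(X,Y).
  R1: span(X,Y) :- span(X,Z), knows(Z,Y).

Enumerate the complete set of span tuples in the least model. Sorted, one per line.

round 1: derive span(a,a) via R0 from knows(a,a)
round 1: derive span(a,d) via R0 from knows(a,d)
round 1: derive span(b,b) via R0 from knows(b,b)
round 1: derive span(b,i) via R0 from knows(b,i)
round 1: derive span(c,d) via R0 from knows(c,d)
round 1: derive span(c,f) via R0 from knows(c,f)
round 1: derive span(d,j) via R0 from knows(d,j)
round 1: derive span(f,a) via R0 from knows(f,a)
round 1: derive span(f,b) via R0 from knows(f,b)
round 1: derive span(f,c) via R0 from knows(f,c)
round 1: derive span(f,f) via R0 from knows(f,f)
round 1: derive span(f,i) via R0 from knows(f,i)
round 1: derive span(j,c) via R0 from knows(j,c)
round 1: derive span(j,d) via R0 from knows(j,d)
round 1: derive span(j,f) via R0 from knows(j,f)
round 2: derive span(a,j) via R1 from span(a,d), knows(d,j)
round 2: derive span(c,a) via R1 from span(c,f), knows(f,a)
round 2: derive span(c,b) via R1 from span(c,f), knows(f,b)
round 2: derive span(c,c) via R1 from span(c,f), knows(f,c)
round 2: derive span(c,i) via R1 from span(c,f), knows(f,i)
round 2: derive span(c,j) via R1 from span(c,d), knows(d,j)
round 2: derive span(d,c) via R1 from span(d,j), knows(j,c)
round 2: derive span(d,d) via R1 from span(d,j), knows(j,d)
round 2: derive span(d,f) via R1 from span(d,j), knows(j,f)
round 2: derive span(f,d) via R1 from span(f,a), knows(a,d)
round 2: derive span(j,a) via R1 from span(j,f), knows(f,a)
round 2: derive span(j,b) via R1 from span(j,f), knows(f,b)
round 2: derive span(j,i) via R1 from span(j,f), knows(f,i)
round 2: derive span(j,j) via R1 from span(j,d), knows(d,j)
round 3: derive span(a,c) via R1 from span(a,j), knows(j,c)
round 3: derive span(a,f) via R1 from span(a,j), knows(j,f)
round 3: derive span(d,a) via R1 from span(d,f), knows(f,a)
round 3: derive span(d,b) via R1 from span(d,f), knows(f,b)
round 3: derive span(d,i) via R1 from span(d,f), knows(f,i)
round 3: derive span(f,j) via R1 from span(f,d), knows(d,j)
round 4: derive span(a,b) via R1 from span(a,f), knows(f,b)
round 4: derive span(a,i) via R1 from span(a,f), knows(f,i)

span(a,a)
span(a,b)
span(a,c)
span(a,d)
span(a,f)
span(a,i)
span(a,j)
span(b,b)
span(b,i)
span(c,a)
span(c,b)
span(c,c)
span(c,d)
span(c,f)
span(c,i)
span(c,j)
span(d,a)
span(d,b)
span(d,c)
span(d,d)
span(d,f)
span(d,i)
span(d,j)
span(f,a)
span(f,b)
span(f,c)
span(f,d)
span(f,f)
span(f,i)
span(f,j)
span(j,a)
span(j,b)
span(j,c)
span(j,d)
span(j,f)
span(j,i)
span(j,j)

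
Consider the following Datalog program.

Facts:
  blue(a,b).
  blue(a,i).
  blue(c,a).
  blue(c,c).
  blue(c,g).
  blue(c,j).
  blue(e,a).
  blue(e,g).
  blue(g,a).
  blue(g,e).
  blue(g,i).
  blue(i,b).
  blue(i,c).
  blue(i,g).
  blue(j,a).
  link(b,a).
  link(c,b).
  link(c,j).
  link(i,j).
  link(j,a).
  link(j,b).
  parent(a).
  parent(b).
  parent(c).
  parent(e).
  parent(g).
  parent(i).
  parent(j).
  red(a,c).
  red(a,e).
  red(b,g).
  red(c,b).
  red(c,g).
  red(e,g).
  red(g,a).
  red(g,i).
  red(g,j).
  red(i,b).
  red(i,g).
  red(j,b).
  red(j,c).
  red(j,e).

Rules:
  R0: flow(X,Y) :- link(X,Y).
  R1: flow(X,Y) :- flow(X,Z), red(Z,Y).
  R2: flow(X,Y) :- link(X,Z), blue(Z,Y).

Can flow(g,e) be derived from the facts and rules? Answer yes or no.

no

round 1: derive flow(b,a) via R0 from link(b,a)
round 1: derive flow(c,b) via R0 from link(c,b)
round 1: derive flow(c,j) via R0 from link(c,j)
round 1: derive flow(i,j) via R0 from link(i,j)
round 1: derive flow(j,a) via R0 from link(j,a)
round 1: derive flow(j,b) via R0 from link(j,b)
round 1: derive flow(b,b) via R2 from link(b,a), blue(a,b)
round 1: derive flow(b,i) via R2 from link(b,a), blue(a,i)
round 1: derive flow(c,a) via R2 from link(c,j), blue(j,a)
round 1: derive flow(i,a) via R2 from link(i,j), blue(j,a)
round 1: derive flow(j,i) via R2 from link(j,a), blue(a,i)
round 2: derive flow(b,c) via R1 from flow(b,a), red(a,c)
round 2: derive flow(b,e) via R1 from flow(b,a), red(a,e)
round 2: derive flow(b,g) via R1 from flow(b,b), red(b,g)
round 2: derive flow(c,c) via R1 from flow(c,a), red(a,c)
round 2: derive flow(c,e) via R1 from flow(c,a), red(a,e)
round 2: derive flow(c,g) via R1 from flow(c,b), red(b,g)
round 2: derive flow(i,b) via R1 from flow(i,j), red(j,b)
round 2: derive flow(i,c) via R1 from flow(i,a), red(a,c)
round 2: derive flow(i,e) via R1 from flow(i,a), red(a,e)
round 2: derive flow(j,c) via R1 from flow(j,a), red(a,c)
round 2: derive flow(j,e) via R1 from flow(j,a), red(a,e)
round 2: derive flow(j,g) via R1 from flow(j,b), red(b,g)
round 3: derive flow(b,j) via R1 from flow(b,g), red(g,j)
round 3: derive flow(c,i) via R1 from flow(c,g), red(g,i)
round 3: derive flow(i,g) via R1 from flow(i,b), red(b,g)
round 3: derive flow(j,j) via R1 from flow(j,g), red(g,j)
round 4: derive flow(i,i) via R1 from flow(i,g), red(g,i)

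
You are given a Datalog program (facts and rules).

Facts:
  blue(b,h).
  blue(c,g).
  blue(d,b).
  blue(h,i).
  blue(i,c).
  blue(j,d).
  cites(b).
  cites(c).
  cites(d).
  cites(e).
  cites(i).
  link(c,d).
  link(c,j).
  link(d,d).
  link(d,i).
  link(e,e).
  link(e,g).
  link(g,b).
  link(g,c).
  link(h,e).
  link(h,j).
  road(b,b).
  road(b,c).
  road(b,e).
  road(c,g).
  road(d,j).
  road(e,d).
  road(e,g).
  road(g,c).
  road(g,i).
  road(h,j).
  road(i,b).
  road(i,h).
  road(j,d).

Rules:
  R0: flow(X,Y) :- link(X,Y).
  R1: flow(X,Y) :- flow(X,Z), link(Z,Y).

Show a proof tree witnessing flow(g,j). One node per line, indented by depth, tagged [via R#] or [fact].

round 1: derive flow(c,d) via R0 from link(c,d)
round 1: derive flow(c,j) via R0 from link(c,j)
round 1: derive flow(d,d) via R0 from link(d,d)
round 1: derive flow(d,i) via R0 from link(d,i)
round 1: derive flow(e,e) via R0 from link(e,e)
round 1: derive flow(e,g) via R0 from link(e,g)
round 1: derive flow(g,b) via R0 from link(g,b)
round 1: derive flow(g,c) via R0 from link(g,c)
round 1: derive flow(h,e) via R0 from link(h,e)
round 1: derive flow(h,j) via R0 from link(h,j)
round 2: derive flow(c,i) via R1 from flow(c,d), link(d,i)
round 2: derive flow(e,b) via R1 from flow(e,g), link(g,b)
round 2: derive flow(e,c) via R1 from flow(e,g), link(g,c)
round 2: derive flow(g,d) via R1 from flow(g,c), link(c,d)
round 2: derive flow(g,j) via R1 from flow(g,c), link(c,j)
round 2: derive flow(h,g) via R1 from flow(h,e), link(e,g)
round 3: derive flow(e,d) via R1 from flow(e,c), link(c,d)
round 3: derive flow(e,j) via R1 from flow(e,c), link(c,j)
round 3: derive flow(g,i) via R1 from flow(g,d), link(d,i)
round 3: derive flow(h,b) via R1 from flow(h,g), link(g,b)
round 3: derive flow(h,c) via R1 from flow(h,g), link(g,c)
round 4: derive flow(e,i) via R1 from flow(e,d), link(d,i)
round 4: derive flow(h,d) via R1 from flow(h,c), link(c,d)
round 5: derive flow(h,i) via R1 from flow(h,d), link(d,i)

flow(g,j)  [via R1]
  flow(g,c)  [via R0]
    link(g,c)  [fact]
  link(c,j)  [fact]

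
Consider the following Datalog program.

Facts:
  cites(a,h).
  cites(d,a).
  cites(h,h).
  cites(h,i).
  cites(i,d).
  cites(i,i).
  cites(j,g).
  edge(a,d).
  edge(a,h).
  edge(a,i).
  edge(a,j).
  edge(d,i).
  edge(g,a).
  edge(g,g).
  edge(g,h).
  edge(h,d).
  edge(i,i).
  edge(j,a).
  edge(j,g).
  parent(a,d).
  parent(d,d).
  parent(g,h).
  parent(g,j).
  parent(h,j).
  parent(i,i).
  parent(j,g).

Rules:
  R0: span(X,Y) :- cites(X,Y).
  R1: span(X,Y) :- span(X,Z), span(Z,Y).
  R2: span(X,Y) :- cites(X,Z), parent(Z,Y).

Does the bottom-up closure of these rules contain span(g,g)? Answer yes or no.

no

round 1: derive span(a,h) via R0 from cites(a,h)
round 1: derive span(d,a) via R0 from cites(d,a)
round 1: derive span(h,h) via R0 from cites(h,h)
round 1: derive span(h,i) via R0 from cites(h,i)
round 1: derive span(i,d) via R0 from cites(i,d)
round 1: derive span(i,i) via R0 from cites(i,i)
round 1: derive span(j,g) via R0 from cites(j,g)
round 1: derive span(a,j) via R2 from cites(a,h), parent(h,j)
round 1: derive span(d,d) via R2 from cites(d,a), parent(a,d)
round 1: derive span(h,j) via R2 from cites(h,h), parent(h,j)
round 1: derive span(j,h) via R2 from cites(j,g), parent(g,h)
round 1: derive span(j,j) via R2 from cites(j,g), parent(g,j)
round 2: derive span(a,g) via R1 from span(a,j), span(j,g)
round 2: derive span(a,i) via R1 from span(a,h), span(h,i)
round 2: derive span(d,h) via R1 from span(d,a), span(a,h)
round 2: derive span(d,j) via R1 from span(d,a), span(a,j)
round 2: derive span(h,d) via R1 from span(h,i), span(i,d)
round 2: derive span(h,g) via R1 from span(h,j), span(j,g)
round 2: derive span(i,a) via R1 from span(i,d), span(d,a)
round 2: derive span(j,i) via R1 from span(j,h), span(h,i)
round 3: derive span(a,a) via R1 from span(a,i), span(i,a)
round 3: derive span(a,d) via R1 from span(a,h), span(h,d)
round 3: derive span(d,g) via R1 from span(d,a), span(a,g)
round 3: derive span(d,i) via R1 from span(d,a), span(a,i)
round 3: derive span(h,a) via R1 from span(h,d), span(d,a)
round 3: derive span(i,g) via R1 from span(i,a), span(a,g)
round 3: derive span(i,h) via R1 from span(i,a), span(a,h)
round 3: derive span(i,j) via R1 from span(i,a), span(a,j)
round 3: derive span(j,a) via R1 from span(j,i), span(i,a)
round 3: derive span(j,d) via R1 from span(j,h), span(h,d)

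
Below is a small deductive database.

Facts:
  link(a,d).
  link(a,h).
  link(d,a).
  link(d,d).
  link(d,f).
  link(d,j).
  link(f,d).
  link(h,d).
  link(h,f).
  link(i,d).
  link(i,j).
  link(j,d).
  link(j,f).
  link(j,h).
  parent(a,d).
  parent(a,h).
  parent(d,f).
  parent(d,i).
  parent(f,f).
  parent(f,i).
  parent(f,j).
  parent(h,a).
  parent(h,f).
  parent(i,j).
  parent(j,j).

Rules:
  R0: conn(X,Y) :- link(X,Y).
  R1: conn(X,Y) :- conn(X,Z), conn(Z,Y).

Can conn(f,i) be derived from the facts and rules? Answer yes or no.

round 1: derive conn(a,d) via R0 from link(a,d)
round 1: derive conn(a,h) via R0 from link(a,h)
round 1: derive conn(d,a) via R0 from link(d,a)
round 1: derive conn(d,d) via R0 from link(d,d)
round 1: derive conn(d,f) via R0 from link(d,f)
round 1: derive conn(d,j) via R0 from link(d,j)
round 1: derive conn(f,d) via R0 from link(f,d)
round 1: derive conn(h,d) via R0 from link(h,d)
round 1: derive conn(h,f) via R0 from link(h,f)
round 1: derive conn(i,d) via R0 from link(i,d)
round 1: derive conn(i,j) via R0 from link(i,j)
round 1: derive conn(j,d) via R0 from link(j,d)
round 1: derive conn(j,f) via R0 from link(j,f)
round 1: derive conn(j,h) via R0 from link(j,h)
round 2: derive conn(a,a) via R1 from conn(a,d), conn(d,a)
round 2: derive conn(a,f) via R1 from conn(a,d), conn(d,f)
round 2: derive conn(a,j) via R1 from conn(a,d), conn(d,j)
round 2: derive conn(d,h) via R1 from conn(d,a), conn(a,h)
round 2: derive conn(f,a) via R1 from conn(f,d), conn(d,a)
round 2: derive conn(f,f) via R1 from conn(f,d), conn(d,f)
round 2: derive conn(f,j) via R1 from conn(f,d), conn(d,j)
round 2: derive conn(h,a) via R1 from conn(h,d), conn(d,a)
round 2: derive conn(h,j) via R1 from conn(h,d), conn(d,j)
round 2: derive conn(i,a) via R1 from conn(i,d), conn(d,a)
round 2: derive conn(i,f) via R1 from conn(i,d), conn(d,f)
round 2: derive conn(i,h) via R1 from conn(i,j), conn(j,h)
round 2: derive conn(j,a) via R1 from conn(j,d), conn(d,a)
round 2: derive conn(j,j) via R1 from conn(j,d), conn(d,j)
round 3: derive conn(f,h) via R1 from conn(f,a), conn(a,h)
round 3: derive conn(h,h) via R1 from conn(h,a), conn(a,h)

no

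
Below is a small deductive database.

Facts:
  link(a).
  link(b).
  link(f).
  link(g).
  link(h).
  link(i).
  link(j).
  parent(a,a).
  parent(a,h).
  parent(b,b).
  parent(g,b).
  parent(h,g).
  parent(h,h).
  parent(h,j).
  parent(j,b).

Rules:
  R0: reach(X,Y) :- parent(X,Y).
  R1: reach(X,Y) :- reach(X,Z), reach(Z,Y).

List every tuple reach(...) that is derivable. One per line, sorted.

reach(a,a)
reach(a,b)
reach(a,g)
reach(a,h)
reach(a,j)
reach(b,b)
reach(g,b)
reach(h,b)
reach(h,g)
reach(h,h)
reach(h,j)
reach(j,b)

round 1: derive reach(a,a) via R0 from parent(a,a)
round 1: derive reach(a,h) via R0 from parent(a,h)
round 1: derive reach(b,b) via R0 from parent(b,b)
round 1: derive reach(g,b) via R0 from parent(g,b)
round 1: derive reach(h,g) via R0 from parent(h,g)
round 1: derive reach(h,h) via R0 from parent(h,h)
round 1: derive reach(h,j) via R0 from parent(h,j)
round 1: derive reach(j,b) via R0 from parent(j,b)
round 2: derive reach(a,g) via R1 from reach(a,h), reach(h,g)
round 2: derive reach(a,j) via R1 from reach(a,h), reach(h,j)
round 2: derive reach(h,b) via R1 from reach(h,g), reach(g,b)
round 3: derive reach(a,b) via R1 from reach(a,g), reach(g,b)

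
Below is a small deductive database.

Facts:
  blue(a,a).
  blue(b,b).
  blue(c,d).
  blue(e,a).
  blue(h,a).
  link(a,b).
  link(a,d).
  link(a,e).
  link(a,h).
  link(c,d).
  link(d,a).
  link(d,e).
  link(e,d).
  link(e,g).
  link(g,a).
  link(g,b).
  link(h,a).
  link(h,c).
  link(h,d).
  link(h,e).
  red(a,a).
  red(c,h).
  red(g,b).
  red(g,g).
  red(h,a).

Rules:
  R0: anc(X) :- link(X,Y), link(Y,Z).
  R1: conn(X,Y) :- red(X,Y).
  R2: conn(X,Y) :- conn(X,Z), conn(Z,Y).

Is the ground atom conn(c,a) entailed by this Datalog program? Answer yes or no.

round 1: derive conn(a,a) via R1 from red(a,a)
round 1: derive conn(c,h) via R1 from red(c,h)
round 1: derive conn(g,b) via R1 from red(g,b)
round 1: derive conn(g,g) via R1 from red(g,g)
round 1: derive conn(h,a) via R1 from red(h,a)
round 2: derive conn(c,a) via R2 from conn(c,h), conn(h,a)

yes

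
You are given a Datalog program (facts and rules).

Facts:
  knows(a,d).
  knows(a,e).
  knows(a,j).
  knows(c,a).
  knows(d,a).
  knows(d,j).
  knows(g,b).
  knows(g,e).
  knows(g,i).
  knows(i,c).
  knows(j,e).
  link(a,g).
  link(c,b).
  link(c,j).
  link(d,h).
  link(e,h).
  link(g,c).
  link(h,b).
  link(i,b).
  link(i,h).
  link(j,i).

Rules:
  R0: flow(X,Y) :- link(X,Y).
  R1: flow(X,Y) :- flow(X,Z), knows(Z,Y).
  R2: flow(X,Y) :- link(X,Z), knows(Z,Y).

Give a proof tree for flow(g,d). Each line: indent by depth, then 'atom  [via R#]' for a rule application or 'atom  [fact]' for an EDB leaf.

flow(g,d)  [via R1]
  flow(g,a)  [via R2]
    link(g,c)  [fact]
    knows(c,a)  [fact]
  knows(a,d)  [fact]

round 1: derive flow(a,g) via R0 from link(a,g)
round 1: derive flow(c,b) via R0 from link(c,b)
round 1: derive flow(c,j) via R0 from link(c,j)
round 1: derive flow(d,h) via R0 from link(d,h)
round 1: derive flow(e,h) via R0 from link(e,h)
round 1: derive flow(g,c) via R0 from link(g,c)
round 1: derive flow(h,b) via R0 from link(h,b)
round 1: derive flow(i,b) via R0 from link(i,b)
round 1: derive flow(i,h) via R0 from link(i,h)
round 1: derive flow(j,i) via R0 from link(j,i)
round 1: derive flow(a,b) via R2 from link(a,g), knows(g,b)
round 1: derive flow(a,e) via R2 from link(a,g), knows(g,e)
round 1: derive flow(a,i) via R2 from link(a,g), knows(g,i)
round 1: derive flow(c,e) via R2 from link(c,j), knows(j,e)
round 1: derive flow(g,a) via R2 from link(g,c), knows(c,a)
round 1: derive flow(j,c) via R2 from link(j,i), knows(i,c)
round 2: derive flow(a,c) via R1 from flow(a,i), knows(i,c)
round 2: derive flow(g,d) via R1 from flow(g,a), knows(a,d)
round 2: derive flow(g,e) via R1 from flow(g,a), knows(a,e)
round 2: derive flow(g,j) via R1 from flow(g,a), knows(a,j)
round 2: derive flow(j,a) via R1 from flow(j,c), knows(c,a)
round 3: derive flow(a,a) via R1 from flow(a,c), knows(c,a)
round 3: derive flow(j,d) via R1 from flow(j,a), knows(a,d)
round 3: derive flow(j,e) via R1 from flow(j,a), knows(a,e)
round 3: derive flow(j,j) via R1 from flow(j,a), knows(a,j)
round 4: derive flow(a,d) via R1 from flow(a,a), knows(a,d)
round 4: derive flow(a,j) via R1 from flow(a,a), knows(a,j)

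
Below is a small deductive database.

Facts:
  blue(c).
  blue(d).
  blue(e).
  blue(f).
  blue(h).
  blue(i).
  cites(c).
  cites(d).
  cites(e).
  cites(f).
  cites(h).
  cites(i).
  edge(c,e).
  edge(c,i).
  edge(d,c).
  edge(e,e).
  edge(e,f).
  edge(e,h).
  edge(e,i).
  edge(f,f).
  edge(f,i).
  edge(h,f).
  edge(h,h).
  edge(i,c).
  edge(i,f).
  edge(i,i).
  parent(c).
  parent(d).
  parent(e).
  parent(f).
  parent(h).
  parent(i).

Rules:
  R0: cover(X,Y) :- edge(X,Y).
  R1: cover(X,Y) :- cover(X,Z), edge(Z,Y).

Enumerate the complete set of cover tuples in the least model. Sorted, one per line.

cover(c,c)
cover(c,e)
cover(c,f)
cover(c,h)
cover(c,i)
cover(d,c)
cover(d,e)
cover(d,f)
cover(d,h)
cover(d,i)
cover(e,c)
cover(e,e)
cover(e,f)
cover(e,h)
cover(e,i)
cover(f,c)
cover(f,e)
cover(f,f)
cover(f,h)
cover(f,i)
cover(h,c)
cover(h,e)
cover(h,f)
cover(h,h)
cover(h,i)
cover(i,c)
cover(i,e)
cover(i,f)
cover(i,h)
cover(i,i)

round 1: derive cover(c,e) via R0 from edge(c,e)
round 1: derive cover(c,i) via R0 from edge(c,i)
round 1: derive cover(d,c) via R0 from edge(d,c)
round 1: derive cover(e,e) via R0 from edge(e,e)
round 1: derive cover(e,f) via R0 from edge(e,f)
round 1: derive cover(e,h) via R0 from edge(e,h)
round 1: derive cover(e,i) via R0 from edge(e,i)
round 1: derive cover(f,f) via R0 from edge(f,f)
round 1: derive cover(f,i) via R0 from edge(f,i)
round 1: derive cover(h,f) via R0 from edge(h,f)
round 1: derive cover(h,h) via R0 from edge(h,h)
round 1: derive cover(i,c) via R0 from edge(i,c)
round 1: derive cover(i,f) via R0 from edge(i,f)
round 1: derive cover(i,i) via R0 from edge(i,i)
round 2: derive cover(c,c) via R1 from cover(c,i), edge(i,c)
round 2: derive cover(c,f) via R1 from cover(c,e), edge(e,f)
round 2: derive cover(c,h) via R1 from cover(c,e), edge(e,h)
round 2: derive cover(d,e) via R1 from cover(d,c), edge(c,e)
round 2: derive cover(d,i) via R1 from cover(d,c), edge(c,i)
round 2: derive cover(e,c) via R1 from cover(e,i), edge(i,c)
round 2: derive cover(f,c) via R1 from cover(f,i), edge(i,c)
round 2: derive cover(h,i) via R1 from cover(h,f), edge(f,i)
round 2: derive cover(i,e) via R1 from cover(i,c), edge(c,e)
round 3: derive cover(d,f) via R1 from cover(d,e), edge(e,f)
round 3: derive cover(d,h) via R1 from cover(d,e), edge(e,h)
round 3: derive cover(f,e) via R1 from cover(f,c), edge(c,e)
round 3: derive cover(h,c) via R1 from cover(h,i), edge(i,c)
round 3: derive cover(i,h) via R1 from cover(i,e), edge(e,h)
round 4: derive cover(f,h) via R1 from cover(f,e), edge(e,h)
round 4: derive cover(h,e) via R1 from cover(h,c), edge(c,e)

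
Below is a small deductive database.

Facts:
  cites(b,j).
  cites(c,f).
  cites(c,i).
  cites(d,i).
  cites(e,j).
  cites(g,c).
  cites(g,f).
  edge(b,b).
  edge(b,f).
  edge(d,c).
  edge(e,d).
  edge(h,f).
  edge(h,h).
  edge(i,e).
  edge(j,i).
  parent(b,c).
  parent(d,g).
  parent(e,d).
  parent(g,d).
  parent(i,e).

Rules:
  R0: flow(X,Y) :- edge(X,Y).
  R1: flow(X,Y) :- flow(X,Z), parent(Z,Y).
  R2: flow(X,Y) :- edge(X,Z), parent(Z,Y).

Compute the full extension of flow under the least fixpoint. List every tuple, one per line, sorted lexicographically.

round 1: derive flow(b,b) via R0 from edge(b,b)
round 1: derive flow(b,f) via R0 from edge(b,f)
round 1: derive flow(d,c) via R0 from edge(d,c)
round 1: derive flow(e,d) via R0 from edge(e,d)
round 1: derive flow(h,f) via R0 from edge(h,f)
round 1: derive flow(h,h) via R0 from edge(h,h)
round 1: derive flow(i,e) via R0 from edge(i,e)
round 1: derive flow(j,i) via R0 from edge(j,i)
round 1: derive flow(b,c) via R2 from edge(b,b), parent(b,c)
round 1: derive flow(e,g) via R2 from edge(e,d), parent(d,g)
round 1: derive flow(i,d) via R2 from edge(i,e), parent(e,d)
round 1: derive flow(j,e) via R2 from edge(j,i), parent(i,e)
round 2: derive flow(i,g) via R1 from flow(i,d), parent(d,g)
round 2: derive flow(j,d) via R1 from flow(j,e), parent(e,d)
round 3: derive flow(j,g) via R1 from flow(j,d), parent(d,g)

flow(b,b)
flow(b,c)
flow(b,f)
flow(d,c)
flow(e,d)
flow(e,g)
flow(h,f)
flow(h,h)
flow(i,d)
flow(i,e)
flow(i,g)
flow(j,d)
flow(j,e)
flow(j,g)
flow(j,i)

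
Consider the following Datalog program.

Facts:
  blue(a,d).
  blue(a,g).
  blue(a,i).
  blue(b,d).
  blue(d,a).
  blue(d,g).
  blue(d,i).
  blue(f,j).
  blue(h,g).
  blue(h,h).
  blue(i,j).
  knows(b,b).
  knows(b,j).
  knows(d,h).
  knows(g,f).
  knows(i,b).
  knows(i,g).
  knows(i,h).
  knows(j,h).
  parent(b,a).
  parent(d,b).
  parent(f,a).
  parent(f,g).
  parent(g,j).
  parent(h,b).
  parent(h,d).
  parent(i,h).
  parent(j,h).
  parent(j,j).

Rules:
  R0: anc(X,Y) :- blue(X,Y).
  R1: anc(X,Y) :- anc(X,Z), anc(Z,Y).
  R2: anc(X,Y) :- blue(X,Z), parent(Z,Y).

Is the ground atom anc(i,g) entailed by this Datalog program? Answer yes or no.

yes

round 1: derive anc(a,d) via R0 from blue(a,d)
round 1: derive anc(a,g) via R0 from blue(a,g)
round 1: derive anc(a,i) via R0 from blue(a,i)
round 1: derive anc(b,d) via R0 from blue(b,d)
round 1: derive anc(d,a) via R0 from blue(d,a)
round 1: derive anc(d,g) via R0 from blue(d,g)
round 1: derive anc(d,i) via R0 from blue(d,i)
round 1: derive anc(f,j) via R0 from blue(f,j)
round 1: derive anc(h,g) via R0 from blue(h,g)
round 1: derive anc(h,h) via R0 from blue(h,h)
round 1: derive anc(i,j) via R0 from blue(i,j)
round 1: derive anc(a,b) via R2 from blue(a,d), parent(d,b)
round 1: derive anc(a,h) via R2 from blue(a,i), parent(i,h)
round 1: derive anc(a,j) via R2 from blue(a,g), parent(g,j)
round 1: derive anc(b,b) via R2 from blue(b,d), parent(d,b)
round 1: derive anc(d,h) via R2 from blue(d,i), parent(i,h)
round 1: derive anc(d,j) via R2 from blue(d,g), parent(g,j)
round 1: derive anc(f,h) via R2 from blue(f,j), parent(j,h)
round 1: derive anc(h,b) via R2 from blue(h,h), parent(h,b)
round 1: derive anc(h,d) via R2 from blue(h,h), parent(h,d)
round 1: derive anc(h,j) via R2 from blue(h,g), parent(g,j)
round 1: derive anc(i,h) via R2 from blue(i,j), parent(j,h)
round 2: derive anc(a,a) via R1 from anc(a,d), anc(d,a)
round 2: derive anc(b,a) via R1 from anc(b,d), anc(d,a)
round 2: derive anc(b,g) via R1 from anc(b,d), anc(d,g)
round 2: derive anc(b,h) via R1 from anc(b,d), anc(d,h)
round 2: derive anc(b,i) via R1 from anc(b,d), anc(d,i)
round 2: derive anc(b,j) via R1 from anc(b,d), anc(d,j)
round 2: derive anc(d,b) via R1 from anc(d,a), anc(a,b)
round 2: derive anc(d,d) via R1 from anc(d,a), anc(a,d)
round 2: derive anc(f,b) via R1 from anc(f,h), anc(h,b)
round 2: derive anc(f,d) via R1 from anc(f,h), anc(h,d)
round 2: derive anc(f,g) via R1 from anc(f,h), anc(h,g)
round 2: derive anc(h,a) via R1 from anc(h,d), anc(d,a)
round 2: derive anc(h,i) via R1 from anc(h,d), anc(d,i)
round 2: derive anc(i,b) via R1 from anc(i,h), anc(h,b)
round 2: derive anc(i,d) via R1 from anc(i,h), anc(h,d)
round 2: derive anc(i,g) via R1 from anc(i,h), anc(h,g)
round 3: derive anc(f,a) via R1 from anc(f,b), anc(b,a)
round 3: derive anc(f,i) via R1 from anc(f,b), anc(b,i)
round 3: derive anc(i,a) via R1 from anc(i,b), anc(b,a)
round 3: derive anc(i,i) via R1 from anc(i,b), anc(b,i)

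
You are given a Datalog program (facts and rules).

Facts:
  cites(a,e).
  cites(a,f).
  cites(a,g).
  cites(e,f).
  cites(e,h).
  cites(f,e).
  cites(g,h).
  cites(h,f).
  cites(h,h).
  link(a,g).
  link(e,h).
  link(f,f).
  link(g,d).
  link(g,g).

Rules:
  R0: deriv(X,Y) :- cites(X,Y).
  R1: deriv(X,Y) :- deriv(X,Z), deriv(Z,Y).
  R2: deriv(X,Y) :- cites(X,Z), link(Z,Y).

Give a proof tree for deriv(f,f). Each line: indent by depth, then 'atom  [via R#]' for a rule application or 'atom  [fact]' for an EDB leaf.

round 1: derive deriv(a,e) via R0 from cites(a,e)
round 1: derive deriv(a,f) via R0 from cites(a,f)
round 1: derive deriv(a,g) via R0 from cites(a,g)
round 1: derive deriv(e,f) via R0 from cites(e,f)
round 1: derive deriv(e,h) via R0 from cites(e,h)
round 1: derive deriv(f,e) via R0 from cites(f,e)
round 1: derive deriv(g,h) via R0 from cites(g,h)
round 1: derive deriv(h,f) via R0 from cites(h,f)
round 1: derive deriv(h,h) via R0 from cites(h,h)
round 1: derive deriv(a,d) via R2 from cites(a,g), link(g,d)
round 1: derive deriv(a,h) via R2 from cites(a,e), link(e,h)
round 1: derive deriv(f,h) via R2 from cites(f,e), link(e,h)
round 2: derive deriv(e,e) via R1 from deriv(e,f), deriv(f,e)
round 2: derive deriv(f,f) via R1 from deriv(f,e), deriv(e,f)
round 2: derive deriv(g,f) via R1 from deriv(g,h), deriv(h,f)
round 2: derive deriv(h,e) via R1 from deriv(h,f), deriv(f,e)
round 3: derive deriv(g,e) via R1 from deriv(g,f), deriv(f,e)

deriv(f,f)  [via R1]
  deriv(f,e)  [via R0]
    cites(f,e)  [fact]
  deriv(e,f)  [via R0]
    cites(e,f)  [fact]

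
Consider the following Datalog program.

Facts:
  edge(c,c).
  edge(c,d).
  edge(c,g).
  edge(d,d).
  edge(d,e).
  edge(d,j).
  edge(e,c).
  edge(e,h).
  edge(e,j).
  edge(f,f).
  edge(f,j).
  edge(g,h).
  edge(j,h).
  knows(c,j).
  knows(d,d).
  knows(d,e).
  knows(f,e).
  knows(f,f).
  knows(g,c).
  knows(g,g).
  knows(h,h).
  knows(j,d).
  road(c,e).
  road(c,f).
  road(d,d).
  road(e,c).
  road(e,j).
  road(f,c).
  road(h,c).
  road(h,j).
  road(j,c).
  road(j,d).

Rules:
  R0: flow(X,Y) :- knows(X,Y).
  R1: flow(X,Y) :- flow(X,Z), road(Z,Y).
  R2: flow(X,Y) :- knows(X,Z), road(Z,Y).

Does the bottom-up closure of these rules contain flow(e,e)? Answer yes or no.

no

round 1: derive flow(c,j) via R0 from knows(c,j)
round 1: derive flow(d,d) via R0 from knows(d,d)
round 1: derive flow(d,e) via R0 from knows(d,e)
round 1: derive flow(f,e) via R0 from knows(f,e)
round 1: derive flow(f,f) via R0 from knows(f,f)
round 1: derive flow(g,c) via R0 from knows(g,c)
round 1: derive flow(g,g) via R0 from knows(g,g)
round 1: derive flow(h,h) via R0 from knows(h,h)
round 1: derive flow(j,d) via R0 from knows(j,d)
round 1: derive flow(c,c) via R2 from knows(c,j), road(j,c)
round 1: derive flow(c,d) via R2 from knows(c,j), road(j,d)
round 1: derive flow(d,c) via R2 from knows(d,e), road(e,c)
round 1: derive flow(d,j) via R2 from knows(d,e), road(e,j)
round 1: derive flow(f,c) via R2 from knows(f,e), road(e,c)
round 1: derive flow(f,j) via R2 from knows(f,e), road(e,j)
round 1: derive flow(g,e) via R2 from knows(g,c), road(c,e)
round 1: derive flow(g,f) via R2 from knows(g,c), road(c,f)
round 1: derive flow(h,c) via R2 from knows(h,h), road(h,c)
round 1: derive flow(h,j) via R2 from knows(h,h), road(h,j)
round 2: derive flow(c,e) via R1 from flow(c,c), road(c,e)
round 2: derive flow(c,f) via R1 from flow(c,c), road(c,f)
round 2: derive flow(d,f) via R1 from flow(d,c), road(c,f)
round 2: derive flow(f,d) via R1 from flow(f,j), road(j,d)
round 2: derive flow(g,j) via R1 from flow(g,e), road(e,j)
round 2: derive flow(h,d) via R1 from flow(h,j), road(j,d)
round 2: derive flow(h,e) via R1 from flow(h,c), road(c,e)
round 2: derive flow(h,f) via R1 from flow(h,c), road(c,f)
round 3: derive flow(g,d) via R1 from flow(g,j), road(j,d)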